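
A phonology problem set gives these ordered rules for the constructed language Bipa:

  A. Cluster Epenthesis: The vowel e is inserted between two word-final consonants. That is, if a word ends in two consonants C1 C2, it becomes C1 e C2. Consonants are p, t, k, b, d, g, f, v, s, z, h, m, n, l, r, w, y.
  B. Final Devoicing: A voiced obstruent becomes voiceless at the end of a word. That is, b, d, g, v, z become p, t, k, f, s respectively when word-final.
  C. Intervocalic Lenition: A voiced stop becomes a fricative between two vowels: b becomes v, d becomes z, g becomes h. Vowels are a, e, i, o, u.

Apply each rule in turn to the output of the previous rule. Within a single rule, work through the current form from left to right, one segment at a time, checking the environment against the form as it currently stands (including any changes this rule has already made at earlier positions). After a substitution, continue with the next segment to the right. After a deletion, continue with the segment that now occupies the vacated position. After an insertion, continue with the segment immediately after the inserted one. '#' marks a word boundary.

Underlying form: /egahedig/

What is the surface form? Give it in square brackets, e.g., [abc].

A Cluster Epenthesis: no change — [egahedig]
B Final Devoicing: [egahedig] → [egahedik]
C Intervocalic Lenition: [egahedik] → [ehahezik]

[ehahezik]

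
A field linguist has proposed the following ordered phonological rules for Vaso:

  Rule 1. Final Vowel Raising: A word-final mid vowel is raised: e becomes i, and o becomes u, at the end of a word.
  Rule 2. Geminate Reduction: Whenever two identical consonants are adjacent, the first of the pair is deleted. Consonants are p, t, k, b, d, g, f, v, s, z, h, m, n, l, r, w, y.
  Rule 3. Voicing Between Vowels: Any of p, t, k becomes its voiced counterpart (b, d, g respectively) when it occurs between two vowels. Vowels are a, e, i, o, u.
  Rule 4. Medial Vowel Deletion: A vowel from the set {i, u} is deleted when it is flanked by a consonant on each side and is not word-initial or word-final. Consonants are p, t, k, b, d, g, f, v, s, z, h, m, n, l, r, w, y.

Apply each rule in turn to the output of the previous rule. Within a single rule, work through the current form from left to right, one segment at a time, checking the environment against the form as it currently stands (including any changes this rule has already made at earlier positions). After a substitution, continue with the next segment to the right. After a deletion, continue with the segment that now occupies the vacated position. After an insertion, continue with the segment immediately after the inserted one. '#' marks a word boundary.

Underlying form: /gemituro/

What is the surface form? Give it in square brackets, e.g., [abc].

Rule 1 Final Vowel Raising: [gemituro] → [gemituru]
Rule 2 Geminate Reduction: no change — [gemituru]
Rule 3 Voicing Between Vowels: [gemituru] → [gemiduru]
Rule 4 Medial Vowel Deletion: [gemiduru] → [gemdru]

[gemdru]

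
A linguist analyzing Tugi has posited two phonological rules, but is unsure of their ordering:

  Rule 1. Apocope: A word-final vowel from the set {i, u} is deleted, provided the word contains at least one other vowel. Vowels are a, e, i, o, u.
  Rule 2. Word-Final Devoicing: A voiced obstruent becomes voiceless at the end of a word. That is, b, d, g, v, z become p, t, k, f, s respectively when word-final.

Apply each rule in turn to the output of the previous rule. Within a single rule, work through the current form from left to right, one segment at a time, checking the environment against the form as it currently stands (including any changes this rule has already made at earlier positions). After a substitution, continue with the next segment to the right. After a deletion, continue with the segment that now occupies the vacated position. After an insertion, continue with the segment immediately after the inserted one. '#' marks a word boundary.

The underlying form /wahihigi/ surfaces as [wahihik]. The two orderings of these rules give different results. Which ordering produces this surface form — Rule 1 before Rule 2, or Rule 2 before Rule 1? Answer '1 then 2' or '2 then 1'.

Order 1 then 2:
  1 Apocope: [wahihigi] → [wahihig]
  2 Word-Final Devoicing: [wahihig] → [wahihik]
  result: [wahihik]
Order 2 then 1:
  2 Word-Final Devoicing: no change — [wahihigi]
  1 Apocope: [wahihigi] → [wahihig]
  result: [wahihig]

1 then 2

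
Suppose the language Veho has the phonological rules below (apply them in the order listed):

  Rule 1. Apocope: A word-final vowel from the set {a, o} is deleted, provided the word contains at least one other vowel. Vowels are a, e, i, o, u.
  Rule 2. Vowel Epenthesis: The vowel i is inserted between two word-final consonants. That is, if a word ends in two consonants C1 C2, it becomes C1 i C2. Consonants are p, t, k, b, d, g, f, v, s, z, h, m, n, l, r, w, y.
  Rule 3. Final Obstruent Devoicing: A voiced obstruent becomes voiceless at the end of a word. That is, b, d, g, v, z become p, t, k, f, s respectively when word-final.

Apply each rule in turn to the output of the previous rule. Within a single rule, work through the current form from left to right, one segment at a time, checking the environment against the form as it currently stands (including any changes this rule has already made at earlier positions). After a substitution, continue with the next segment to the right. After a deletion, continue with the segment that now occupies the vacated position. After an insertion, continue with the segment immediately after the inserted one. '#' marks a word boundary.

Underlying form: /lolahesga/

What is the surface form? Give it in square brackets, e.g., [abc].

Rule 1 Apocope: [lolahesga] → [lolahesg]
Rule 2 Vowel Epenthesis: [lolahesg] → [lolahesig]
Rule 3 Final Obstruent Devoicing: [lolahesig] → [lolahesik]

[lolahesik]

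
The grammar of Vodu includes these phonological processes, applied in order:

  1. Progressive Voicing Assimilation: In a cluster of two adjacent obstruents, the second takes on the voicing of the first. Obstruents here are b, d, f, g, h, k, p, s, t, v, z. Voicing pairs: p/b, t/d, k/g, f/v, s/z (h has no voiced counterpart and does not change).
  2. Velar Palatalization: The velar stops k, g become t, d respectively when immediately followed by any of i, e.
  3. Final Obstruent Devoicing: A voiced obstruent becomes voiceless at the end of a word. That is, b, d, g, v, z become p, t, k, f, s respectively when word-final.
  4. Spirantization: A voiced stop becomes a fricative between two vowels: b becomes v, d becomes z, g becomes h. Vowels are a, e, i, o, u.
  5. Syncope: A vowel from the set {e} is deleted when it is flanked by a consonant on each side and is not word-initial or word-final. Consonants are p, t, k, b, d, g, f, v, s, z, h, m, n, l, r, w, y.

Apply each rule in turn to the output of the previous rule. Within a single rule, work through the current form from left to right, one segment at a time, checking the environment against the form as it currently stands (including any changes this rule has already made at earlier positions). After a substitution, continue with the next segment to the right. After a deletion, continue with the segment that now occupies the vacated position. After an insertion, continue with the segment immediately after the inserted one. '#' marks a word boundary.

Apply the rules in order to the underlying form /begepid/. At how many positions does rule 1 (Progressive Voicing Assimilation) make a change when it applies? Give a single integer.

0

1 Progressive Voicing Assimilation: no change — [begepid]
2 Velar Palatalization: [begepid] → [bedepid]
3 Final Obstruent Devoicing: [bedepid] → [bedepit]
4 Spirantization: [bedepit] → [bezepit]
5 Syncope: [bezepit] → [bzpit]
Rule 1 changed 0 position(s).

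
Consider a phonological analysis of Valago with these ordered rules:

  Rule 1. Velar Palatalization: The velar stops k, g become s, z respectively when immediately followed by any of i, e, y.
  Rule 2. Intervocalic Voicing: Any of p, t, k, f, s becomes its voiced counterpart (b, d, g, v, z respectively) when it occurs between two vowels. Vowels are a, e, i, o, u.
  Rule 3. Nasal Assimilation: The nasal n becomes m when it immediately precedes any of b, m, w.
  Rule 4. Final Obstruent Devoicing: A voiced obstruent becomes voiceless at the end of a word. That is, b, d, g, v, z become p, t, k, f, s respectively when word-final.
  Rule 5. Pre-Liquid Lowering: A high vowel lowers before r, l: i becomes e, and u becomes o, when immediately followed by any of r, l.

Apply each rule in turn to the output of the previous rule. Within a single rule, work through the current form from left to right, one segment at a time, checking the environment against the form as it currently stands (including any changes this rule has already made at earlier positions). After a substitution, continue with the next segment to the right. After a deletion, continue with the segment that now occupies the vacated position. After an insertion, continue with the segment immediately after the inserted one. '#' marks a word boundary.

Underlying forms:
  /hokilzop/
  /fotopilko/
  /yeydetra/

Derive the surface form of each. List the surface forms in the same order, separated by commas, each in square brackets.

[hozelzop], [fodobelko], [yeydetra]

/hokilzop/:
  Rule 1 Velar Palatalization: [hokilzop] → [hosilzop]
  Rule 2 Intervocalic Voicing: [hosilzop] → [hozilzop]
  Rule 3 Nasal Assimilation: no change — [hozilzop]
  Rule 4 Final Obstruent Devoicing: no change — [hozilzop]
  Rule 5 Pre-Liquid Lowering: [hozilzop] → [hozelzop]
/fotopilko/:
  Rule 1 Velar Palatalization: no change — [fotopilko]
  Rule 2 Intervocalic Voicing: [fotopilko] → [fodobilko]
  Rule 3 Nasal Assimilation: no change — [fodobilko]
  Rule 4 Final Obstruent Devoicing: no change — [fodobilko]
  Rule 5 Pre-Liquid Lowering: [fodobilko] → [fodobelko]
/yeydetra/:
  Rule 1 Velar Palatalization: no change — [yeydetra]
  Rule 2 Intervocalic Voicing: no change — [yeydetra]
  Rule 3 Nasal Assimilation: no change — [yeydetra]
  Rule 4 Final Obstruent Devoicing: no change — [yeydetra]
  Rule 5 Pre-Liquid Lowering: no change — [yeydetra]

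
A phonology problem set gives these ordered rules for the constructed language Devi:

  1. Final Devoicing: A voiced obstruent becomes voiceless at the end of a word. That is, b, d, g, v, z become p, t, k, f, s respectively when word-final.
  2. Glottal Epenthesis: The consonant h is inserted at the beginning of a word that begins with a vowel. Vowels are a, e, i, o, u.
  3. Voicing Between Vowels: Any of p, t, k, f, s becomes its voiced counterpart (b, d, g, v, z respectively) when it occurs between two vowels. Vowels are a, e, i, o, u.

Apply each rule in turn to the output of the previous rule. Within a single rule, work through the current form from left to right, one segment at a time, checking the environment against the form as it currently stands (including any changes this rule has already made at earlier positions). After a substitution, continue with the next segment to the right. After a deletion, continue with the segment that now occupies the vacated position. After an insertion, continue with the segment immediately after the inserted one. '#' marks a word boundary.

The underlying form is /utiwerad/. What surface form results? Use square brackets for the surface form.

1 Final Devoicing: [utiwerad] → [utiwerat]
2 Glottal Epenthesis: [utiwerat] → [hutiwerat]
3 Voicing Between Vowels: [hutiwerat] → [hudiwerat]

[hudiwerat]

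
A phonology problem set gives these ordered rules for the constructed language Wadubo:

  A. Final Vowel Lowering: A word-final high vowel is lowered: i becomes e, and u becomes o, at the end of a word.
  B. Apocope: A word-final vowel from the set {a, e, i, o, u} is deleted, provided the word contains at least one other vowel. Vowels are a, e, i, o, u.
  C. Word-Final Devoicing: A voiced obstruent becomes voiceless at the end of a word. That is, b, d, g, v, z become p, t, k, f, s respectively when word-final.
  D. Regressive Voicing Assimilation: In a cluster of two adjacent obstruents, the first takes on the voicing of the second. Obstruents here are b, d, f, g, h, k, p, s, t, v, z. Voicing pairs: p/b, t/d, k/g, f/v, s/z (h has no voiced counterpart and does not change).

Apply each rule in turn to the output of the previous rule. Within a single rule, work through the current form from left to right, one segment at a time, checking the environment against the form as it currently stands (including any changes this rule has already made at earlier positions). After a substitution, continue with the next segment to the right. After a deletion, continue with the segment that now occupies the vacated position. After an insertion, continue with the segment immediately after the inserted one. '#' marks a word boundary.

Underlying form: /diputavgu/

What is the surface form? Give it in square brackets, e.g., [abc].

A Final Vowel Lowering: [diputavgu] → [diputavgo]
B Apocope: [diputavgo] → [diputavg]
C Word-Final Devoicing: [diputavg] → [diputavk]
D Regressive Voicing Assimilation: [diputavk] → [diputafk]

[diputafk]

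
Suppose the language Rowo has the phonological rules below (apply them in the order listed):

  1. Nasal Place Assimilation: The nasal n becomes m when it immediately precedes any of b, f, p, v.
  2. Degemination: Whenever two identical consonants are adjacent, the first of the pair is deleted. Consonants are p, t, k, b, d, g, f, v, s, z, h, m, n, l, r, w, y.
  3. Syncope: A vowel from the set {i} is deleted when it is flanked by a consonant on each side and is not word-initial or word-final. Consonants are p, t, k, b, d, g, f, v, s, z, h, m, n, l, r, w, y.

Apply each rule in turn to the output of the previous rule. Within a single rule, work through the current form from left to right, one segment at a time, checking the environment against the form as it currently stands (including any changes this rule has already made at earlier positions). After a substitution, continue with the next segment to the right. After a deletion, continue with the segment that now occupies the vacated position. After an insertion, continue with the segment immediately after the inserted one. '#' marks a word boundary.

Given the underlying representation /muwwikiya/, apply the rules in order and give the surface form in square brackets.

1 Nasal Place Assimilation: no change — [muwwikiya]
2 Degemination: [muwwikiya] → [muwikiya]
3 Syncope: [muwikiya] → [muwkya]

[muwkya]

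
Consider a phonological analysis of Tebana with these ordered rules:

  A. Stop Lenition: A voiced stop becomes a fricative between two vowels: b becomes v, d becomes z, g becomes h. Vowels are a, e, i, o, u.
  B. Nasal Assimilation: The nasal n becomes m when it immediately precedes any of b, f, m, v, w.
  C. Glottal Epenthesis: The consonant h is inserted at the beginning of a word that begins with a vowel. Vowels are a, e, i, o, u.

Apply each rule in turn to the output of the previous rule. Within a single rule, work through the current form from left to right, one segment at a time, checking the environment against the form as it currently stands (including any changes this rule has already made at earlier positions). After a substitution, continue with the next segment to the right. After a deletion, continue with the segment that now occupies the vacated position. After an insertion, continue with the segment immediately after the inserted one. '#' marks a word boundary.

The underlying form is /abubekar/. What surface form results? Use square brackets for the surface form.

A Stop Lenition: [abubekar] → [avuvekar]
B Nasal Assimilation: no change — [avuvekar]
C Glottal Epenthesis: [avuvekar] → [havuvekar]

[havuvekar]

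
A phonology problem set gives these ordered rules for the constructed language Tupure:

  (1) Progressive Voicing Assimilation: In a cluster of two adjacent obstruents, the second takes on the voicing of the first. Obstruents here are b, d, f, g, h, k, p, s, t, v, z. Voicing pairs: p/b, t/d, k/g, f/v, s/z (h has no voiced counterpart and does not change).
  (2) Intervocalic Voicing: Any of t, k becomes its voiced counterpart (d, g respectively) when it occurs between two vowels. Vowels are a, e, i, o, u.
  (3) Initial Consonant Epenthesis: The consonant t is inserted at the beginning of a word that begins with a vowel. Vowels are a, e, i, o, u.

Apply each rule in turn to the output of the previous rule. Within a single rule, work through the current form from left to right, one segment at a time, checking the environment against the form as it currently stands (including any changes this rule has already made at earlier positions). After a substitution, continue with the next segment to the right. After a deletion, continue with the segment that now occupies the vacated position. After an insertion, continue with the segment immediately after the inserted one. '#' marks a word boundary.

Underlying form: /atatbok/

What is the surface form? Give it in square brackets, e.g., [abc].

(1) Progressive Voicing Assimilation: [atatbok] → [atatpok]
(2) Intervocalic Voicing: [atatpok] → [adatpok]
(3) Initial Consonant Epenthesis: [adatpok] → [tadatpok]

[tadatpok]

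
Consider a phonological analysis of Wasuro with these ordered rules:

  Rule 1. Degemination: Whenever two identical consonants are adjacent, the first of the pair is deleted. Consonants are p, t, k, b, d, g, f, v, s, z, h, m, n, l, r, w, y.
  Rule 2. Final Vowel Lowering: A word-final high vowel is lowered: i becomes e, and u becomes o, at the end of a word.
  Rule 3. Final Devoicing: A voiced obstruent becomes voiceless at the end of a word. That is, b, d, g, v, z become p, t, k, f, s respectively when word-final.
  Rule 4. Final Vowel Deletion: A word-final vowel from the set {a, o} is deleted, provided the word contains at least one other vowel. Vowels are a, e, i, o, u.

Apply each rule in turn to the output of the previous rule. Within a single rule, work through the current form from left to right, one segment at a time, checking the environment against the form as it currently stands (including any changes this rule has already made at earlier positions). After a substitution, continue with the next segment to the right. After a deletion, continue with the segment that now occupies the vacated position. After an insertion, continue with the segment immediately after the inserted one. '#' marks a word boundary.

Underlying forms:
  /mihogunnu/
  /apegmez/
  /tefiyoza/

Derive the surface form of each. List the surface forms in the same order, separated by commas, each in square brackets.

/mihogunnu/:
  Rule 1 Degemination: [mihogunnu] → [mihogunu]
  Rule 2 Final Vowel Lowering: [mihogunu] → [mihoguno]
  Rule 3 Final Devoicing: no change — [mihoguno]
  Rule 4 Final Vowel Deletion: [mihoguno] → [mihogun]
/apegmez/:
  Rule 1 Degemination: no change — [apegmez]
  Rule 2 Final Vowel Lowering: no change — [apegmez]
  Rule 3 Final Devoicing: [apegmez] → [apegmes]
  Rule 4 Final Vowel Deletion: no change — [apegmes]
/tefiyoza/:
  Rule 1 Degemination: no change — [tefiyoza]
  Rule 2 Final Vowel Lowering: no change — [tefiyoza]
  Rule 3 Final Devoicing: no change — [tefiyoza]
  Rule 4 Final Vowel Deletion: [tefiyoza] → [tefiyoz]

[mihogun], [apegmes], [tefiyoz]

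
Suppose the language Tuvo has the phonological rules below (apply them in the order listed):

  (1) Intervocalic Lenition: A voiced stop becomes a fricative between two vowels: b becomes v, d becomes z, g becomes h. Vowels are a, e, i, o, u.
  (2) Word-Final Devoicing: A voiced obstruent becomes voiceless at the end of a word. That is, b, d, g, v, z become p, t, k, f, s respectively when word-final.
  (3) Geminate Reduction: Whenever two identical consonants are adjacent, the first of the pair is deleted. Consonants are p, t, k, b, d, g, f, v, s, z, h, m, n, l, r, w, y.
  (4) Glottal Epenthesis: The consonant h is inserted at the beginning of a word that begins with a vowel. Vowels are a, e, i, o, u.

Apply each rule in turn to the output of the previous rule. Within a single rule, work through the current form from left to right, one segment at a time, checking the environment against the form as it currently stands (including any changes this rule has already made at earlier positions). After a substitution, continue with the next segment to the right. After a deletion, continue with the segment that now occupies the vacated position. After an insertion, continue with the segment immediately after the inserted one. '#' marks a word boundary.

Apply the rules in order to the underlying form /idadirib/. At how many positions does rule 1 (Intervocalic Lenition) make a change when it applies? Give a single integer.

(1) Intervocalic Lenition: [idadirib] → [izazirib]
(2) Word-Final Devoicing: [izazirib] → [izazirip]
(3) Geminate Reduction: no change — [izazirip]
(4) Glottal Epenthesis: [izazirip] → [hizazirip]
Rule 1 changed 2 position(s).

2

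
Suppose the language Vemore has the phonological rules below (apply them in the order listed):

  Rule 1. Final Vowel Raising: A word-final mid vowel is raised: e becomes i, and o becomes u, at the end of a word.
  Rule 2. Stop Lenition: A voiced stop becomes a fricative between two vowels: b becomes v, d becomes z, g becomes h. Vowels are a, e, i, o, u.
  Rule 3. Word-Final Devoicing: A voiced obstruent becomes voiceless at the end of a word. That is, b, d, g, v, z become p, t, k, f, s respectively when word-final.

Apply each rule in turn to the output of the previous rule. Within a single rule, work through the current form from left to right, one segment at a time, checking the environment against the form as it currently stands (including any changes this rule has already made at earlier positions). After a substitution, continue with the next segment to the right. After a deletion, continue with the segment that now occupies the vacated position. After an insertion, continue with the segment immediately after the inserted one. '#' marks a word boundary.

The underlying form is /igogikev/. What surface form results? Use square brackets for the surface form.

Rule 1 Final Vowel Raising: no change — [igogikev]
Rule 2 Stop Lenition: [igogikev] → [ihohikev]
Rule 3 Word-Final Devoicing: [ihohikev] → [ihohikef]

[ihohikef]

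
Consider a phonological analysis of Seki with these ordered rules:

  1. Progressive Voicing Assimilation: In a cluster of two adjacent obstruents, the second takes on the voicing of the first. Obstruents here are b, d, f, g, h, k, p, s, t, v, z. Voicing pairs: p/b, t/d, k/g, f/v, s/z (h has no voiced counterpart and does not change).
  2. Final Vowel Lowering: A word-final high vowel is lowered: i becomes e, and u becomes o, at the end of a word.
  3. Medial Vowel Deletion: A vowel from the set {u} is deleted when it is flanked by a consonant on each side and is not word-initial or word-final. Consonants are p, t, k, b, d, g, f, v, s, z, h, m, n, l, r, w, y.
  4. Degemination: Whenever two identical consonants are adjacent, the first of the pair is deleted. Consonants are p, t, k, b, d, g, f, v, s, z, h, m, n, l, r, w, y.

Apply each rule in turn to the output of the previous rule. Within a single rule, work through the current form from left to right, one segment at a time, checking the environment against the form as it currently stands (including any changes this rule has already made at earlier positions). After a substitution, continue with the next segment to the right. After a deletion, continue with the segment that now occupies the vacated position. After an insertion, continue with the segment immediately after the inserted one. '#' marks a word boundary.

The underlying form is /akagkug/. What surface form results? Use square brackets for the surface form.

[akag]

1 Progressive Voicing Assimilation: [akagkug] → [akaggug]
2 Final Vowel Lowering: no change — [akaggug]
3 Medial Vowel Deletion: [akaggug] → [akaggg]
4 Degemination: [akaggg] → [akag]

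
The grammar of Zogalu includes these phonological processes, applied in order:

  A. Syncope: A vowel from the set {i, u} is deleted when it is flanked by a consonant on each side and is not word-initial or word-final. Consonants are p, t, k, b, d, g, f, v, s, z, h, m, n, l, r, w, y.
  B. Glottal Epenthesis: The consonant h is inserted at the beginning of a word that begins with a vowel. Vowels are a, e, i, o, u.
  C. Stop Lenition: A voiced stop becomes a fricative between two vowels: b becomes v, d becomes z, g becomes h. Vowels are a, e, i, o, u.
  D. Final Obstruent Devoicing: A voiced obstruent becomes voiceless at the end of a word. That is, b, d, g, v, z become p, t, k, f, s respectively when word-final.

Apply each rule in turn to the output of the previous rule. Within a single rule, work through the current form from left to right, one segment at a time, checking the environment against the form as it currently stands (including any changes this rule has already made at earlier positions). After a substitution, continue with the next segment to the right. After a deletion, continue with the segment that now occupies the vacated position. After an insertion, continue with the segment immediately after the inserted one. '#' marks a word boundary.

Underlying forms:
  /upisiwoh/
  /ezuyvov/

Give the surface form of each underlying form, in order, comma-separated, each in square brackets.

[hupswoh], [hezyvof]

/upisiwoh/:
  A Syncope: [upisiwoh] → [upswoh]
  B Glottal Epenthesis: [upswoh] → [hupswoh]
  C Stop Lenition: no change — [hupswoh]
  D Final Obstruent Devoicing: no change — [hupswoh]
/ezuyvov/:
  A Syncope: [ezuyvov] → [ezyvov]
  B Glottal Epenthesis: [ezyvov] → [hezyvov]
  C Stop Lenition: no change — [hezyvov]
  D Final Obstruent Devoicing: [hezyvov] → [hezyvof]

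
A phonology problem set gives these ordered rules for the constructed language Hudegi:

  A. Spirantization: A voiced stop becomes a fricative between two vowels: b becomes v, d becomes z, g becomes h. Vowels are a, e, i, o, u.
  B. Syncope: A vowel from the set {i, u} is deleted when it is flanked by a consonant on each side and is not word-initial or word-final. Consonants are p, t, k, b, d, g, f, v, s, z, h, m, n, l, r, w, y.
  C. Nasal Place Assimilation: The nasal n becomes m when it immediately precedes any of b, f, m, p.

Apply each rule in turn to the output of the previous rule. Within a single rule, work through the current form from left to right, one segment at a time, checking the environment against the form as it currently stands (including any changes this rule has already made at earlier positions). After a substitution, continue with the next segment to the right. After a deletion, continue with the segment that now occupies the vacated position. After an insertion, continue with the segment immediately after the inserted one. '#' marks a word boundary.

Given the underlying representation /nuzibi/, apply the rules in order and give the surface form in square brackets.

[nzvi]

A Spirantization: [nuzibi] → [nuzivi]
B Syncope: [nuzivi] → [nzvi]
C Nasal Place Assimilation: no change — [nzvi]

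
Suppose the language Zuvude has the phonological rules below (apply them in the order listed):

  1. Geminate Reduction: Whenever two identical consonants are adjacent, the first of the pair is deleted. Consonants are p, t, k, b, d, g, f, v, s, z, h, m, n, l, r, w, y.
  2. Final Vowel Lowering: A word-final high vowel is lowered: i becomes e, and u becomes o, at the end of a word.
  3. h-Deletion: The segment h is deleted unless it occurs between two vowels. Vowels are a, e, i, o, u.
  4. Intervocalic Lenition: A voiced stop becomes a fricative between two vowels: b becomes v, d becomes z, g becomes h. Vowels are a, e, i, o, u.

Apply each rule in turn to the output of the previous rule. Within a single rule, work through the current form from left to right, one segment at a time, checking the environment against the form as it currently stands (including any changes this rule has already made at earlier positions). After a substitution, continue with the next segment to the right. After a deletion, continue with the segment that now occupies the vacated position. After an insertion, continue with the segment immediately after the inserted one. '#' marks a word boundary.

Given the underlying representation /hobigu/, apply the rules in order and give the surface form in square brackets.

[oviho]

1 Geminate Reduction: no change — [hobigu]
2 Final Vowel Lowering: [hobigu] → [hobigo]
3 h-Deletion: [hobigo] → [obigo]
4 Intervocalic Lenition: [obigo] → [oviho]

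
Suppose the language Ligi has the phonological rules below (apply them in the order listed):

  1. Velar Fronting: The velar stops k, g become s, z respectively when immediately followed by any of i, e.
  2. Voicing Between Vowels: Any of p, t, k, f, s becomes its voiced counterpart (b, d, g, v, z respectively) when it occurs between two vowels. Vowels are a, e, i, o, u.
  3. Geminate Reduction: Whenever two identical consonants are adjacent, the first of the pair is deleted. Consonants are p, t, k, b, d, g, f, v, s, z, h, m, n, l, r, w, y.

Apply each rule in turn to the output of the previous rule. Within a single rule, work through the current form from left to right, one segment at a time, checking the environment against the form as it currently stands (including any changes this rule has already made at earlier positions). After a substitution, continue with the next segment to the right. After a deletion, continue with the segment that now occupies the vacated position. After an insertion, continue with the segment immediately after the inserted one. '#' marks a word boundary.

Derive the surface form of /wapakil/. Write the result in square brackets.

1 Velar Fronting: [wapakil] → [wapasil]
2 Voicing Between Vowels: [wapasil] → [wabazil]
3 Geminate Reduction: no change — [wabazil]

[wabazil]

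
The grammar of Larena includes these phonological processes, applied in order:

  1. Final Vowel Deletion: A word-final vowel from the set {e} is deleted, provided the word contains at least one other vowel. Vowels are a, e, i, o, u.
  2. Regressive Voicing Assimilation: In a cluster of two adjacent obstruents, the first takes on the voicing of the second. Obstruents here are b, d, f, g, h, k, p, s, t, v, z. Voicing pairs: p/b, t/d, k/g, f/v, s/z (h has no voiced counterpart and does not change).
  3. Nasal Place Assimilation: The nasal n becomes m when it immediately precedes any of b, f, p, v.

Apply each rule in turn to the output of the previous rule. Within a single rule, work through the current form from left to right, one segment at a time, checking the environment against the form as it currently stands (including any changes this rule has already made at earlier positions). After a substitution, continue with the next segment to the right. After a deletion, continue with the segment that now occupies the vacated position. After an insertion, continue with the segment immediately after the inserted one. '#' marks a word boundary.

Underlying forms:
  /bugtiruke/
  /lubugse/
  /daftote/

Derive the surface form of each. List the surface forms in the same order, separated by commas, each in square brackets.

/bugtiruke/:
  1 Final Vowel Deletion: [bugtiruke] → [bugtiruk]
  2 Regressive Voicing Assimilation: [bugtiruk] → [buktiruk]
  3 Nasal Place Assimilation: no change — [buktiruk]
/lubugse/:
  1 Final Vowel Deletion: [lubugse] → [lubugs]
  2 Regressive Voicing Assimilation: [lubugs] → [lubuks]
  3 Nasal Place Assimilation: no change — [lubuks]
/daftote/:
  1 Final Vowel Deletion: [daftote] → [daftot]
  2 Regressive Voicing Assimilation: no change — [daftot]
  3 Nasal Place Assimilation: no change — [daftot]

[buktiruk], [lubuks], [daftot]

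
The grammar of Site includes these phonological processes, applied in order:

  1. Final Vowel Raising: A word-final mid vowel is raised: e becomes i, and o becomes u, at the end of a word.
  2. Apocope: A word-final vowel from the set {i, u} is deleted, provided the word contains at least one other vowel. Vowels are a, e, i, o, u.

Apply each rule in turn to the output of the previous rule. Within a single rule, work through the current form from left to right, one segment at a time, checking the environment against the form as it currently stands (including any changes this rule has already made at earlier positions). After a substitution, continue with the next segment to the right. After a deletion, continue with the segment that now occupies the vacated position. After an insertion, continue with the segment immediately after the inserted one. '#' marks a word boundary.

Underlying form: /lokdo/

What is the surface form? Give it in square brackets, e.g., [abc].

[lokd]

1 Final Vowel Raising: [lokdo] → [lokdu]
2 Apocope: [lokdu] → [lokd]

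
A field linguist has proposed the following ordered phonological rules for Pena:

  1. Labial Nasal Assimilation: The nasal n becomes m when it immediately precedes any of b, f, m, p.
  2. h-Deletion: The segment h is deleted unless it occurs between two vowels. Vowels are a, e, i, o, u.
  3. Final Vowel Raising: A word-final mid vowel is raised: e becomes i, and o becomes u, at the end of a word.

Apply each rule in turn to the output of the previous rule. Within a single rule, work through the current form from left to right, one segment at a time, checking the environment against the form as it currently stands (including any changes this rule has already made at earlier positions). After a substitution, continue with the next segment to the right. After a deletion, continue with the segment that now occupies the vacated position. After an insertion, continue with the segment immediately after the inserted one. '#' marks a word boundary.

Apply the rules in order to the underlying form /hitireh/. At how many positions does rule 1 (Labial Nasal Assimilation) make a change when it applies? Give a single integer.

1 Labial Nasal Assimilation: no change — [hitireh]
2 h-Deletion: [hitireh] → [itire]
3 Final Vowel Raising: [itire] → [itiri]
Rule 1 changed 0 position(s).

0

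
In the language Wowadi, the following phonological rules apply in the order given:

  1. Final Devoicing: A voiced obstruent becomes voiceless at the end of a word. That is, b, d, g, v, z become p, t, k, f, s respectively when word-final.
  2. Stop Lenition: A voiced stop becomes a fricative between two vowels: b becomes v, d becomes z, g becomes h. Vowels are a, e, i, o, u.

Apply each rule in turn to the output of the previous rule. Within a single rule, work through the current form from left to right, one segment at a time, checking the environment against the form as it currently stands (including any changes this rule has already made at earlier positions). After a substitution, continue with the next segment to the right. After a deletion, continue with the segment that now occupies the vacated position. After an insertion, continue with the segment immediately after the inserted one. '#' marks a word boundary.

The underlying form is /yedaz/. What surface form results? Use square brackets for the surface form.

1 Final Devoicing: [yedaz] → [yedas]
2 Stop Lenition: [yedas] → [yezas]

[yezas]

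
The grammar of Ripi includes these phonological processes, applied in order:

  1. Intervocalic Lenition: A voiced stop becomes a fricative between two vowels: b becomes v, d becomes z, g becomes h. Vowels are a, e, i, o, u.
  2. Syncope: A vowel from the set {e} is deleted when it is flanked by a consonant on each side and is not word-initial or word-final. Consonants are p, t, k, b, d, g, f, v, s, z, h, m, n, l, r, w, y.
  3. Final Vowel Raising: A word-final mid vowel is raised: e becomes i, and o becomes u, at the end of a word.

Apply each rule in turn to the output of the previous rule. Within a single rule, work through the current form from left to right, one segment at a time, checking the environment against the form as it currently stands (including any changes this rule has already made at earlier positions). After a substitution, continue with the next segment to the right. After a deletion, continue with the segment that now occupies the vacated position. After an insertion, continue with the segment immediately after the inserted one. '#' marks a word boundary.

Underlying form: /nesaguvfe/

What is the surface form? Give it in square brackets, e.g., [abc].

1 Intervocalic Lenition: [nesaguvfe] → [nesahuvfe]
2 Syncope: [nesahuvfe] → [nsahuvfe]
3 Final Vowel Raising: [nsahuvfe] → [nsahuvfi]

[nsahuvfi]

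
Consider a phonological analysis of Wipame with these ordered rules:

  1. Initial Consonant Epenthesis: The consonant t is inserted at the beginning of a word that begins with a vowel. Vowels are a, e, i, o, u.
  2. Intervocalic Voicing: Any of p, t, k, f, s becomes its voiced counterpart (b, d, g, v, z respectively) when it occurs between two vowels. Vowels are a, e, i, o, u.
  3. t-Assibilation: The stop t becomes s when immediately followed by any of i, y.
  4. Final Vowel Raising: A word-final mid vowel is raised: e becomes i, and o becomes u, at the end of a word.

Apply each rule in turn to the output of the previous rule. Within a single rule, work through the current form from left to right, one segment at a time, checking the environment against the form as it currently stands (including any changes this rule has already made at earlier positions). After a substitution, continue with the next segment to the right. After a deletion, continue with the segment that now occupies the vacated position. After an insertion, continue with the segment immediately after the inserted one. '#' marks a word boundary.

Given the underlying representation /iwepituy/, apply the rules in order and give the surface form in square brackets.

[siwebiduy]

1 Initial Consonant Epenthesis: [iwepituy] → [tiwepituy]
2 Intervocalic Voicing: [tiwepituy] → [tiwebiduy]
3 t-Assibilation: [tiwebiduy] → [siwebiduy]
4 Final Vowel Raising: no change — [siwebiduy]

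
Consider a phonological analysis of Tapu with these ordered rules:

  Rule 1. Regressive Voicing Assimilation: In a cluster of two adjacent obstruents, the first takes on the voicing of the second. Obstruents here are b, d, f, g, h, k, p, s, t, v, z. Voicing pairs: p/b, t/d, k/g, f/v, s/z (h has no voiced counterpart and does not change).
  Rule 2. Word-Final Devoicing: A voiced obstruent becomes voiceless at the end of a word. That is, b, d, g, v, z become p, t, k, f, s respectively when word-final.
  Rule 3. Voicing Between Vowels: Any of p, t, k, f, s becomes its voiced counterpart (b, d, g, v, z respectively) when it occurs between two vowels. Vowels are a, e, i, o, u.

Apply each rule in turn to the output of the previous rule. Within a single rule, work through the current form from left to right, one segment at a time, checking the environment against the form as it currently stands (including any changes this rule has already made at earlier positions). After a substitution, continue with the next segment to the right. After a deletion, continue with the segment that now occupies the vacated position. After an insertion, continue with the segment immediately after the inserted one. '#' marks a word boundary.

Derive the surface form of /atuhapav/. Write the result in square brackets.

[aduhabaf]

Rule 1 Regressive Voicing Assimilation: no change — [atuhapav]
Rule 2 Word-Final Devoicing: [atuhapav] → [atuhapaf]
Rule 3 Voicing Between Vowels: [atuhapaf] → [aduhabaf]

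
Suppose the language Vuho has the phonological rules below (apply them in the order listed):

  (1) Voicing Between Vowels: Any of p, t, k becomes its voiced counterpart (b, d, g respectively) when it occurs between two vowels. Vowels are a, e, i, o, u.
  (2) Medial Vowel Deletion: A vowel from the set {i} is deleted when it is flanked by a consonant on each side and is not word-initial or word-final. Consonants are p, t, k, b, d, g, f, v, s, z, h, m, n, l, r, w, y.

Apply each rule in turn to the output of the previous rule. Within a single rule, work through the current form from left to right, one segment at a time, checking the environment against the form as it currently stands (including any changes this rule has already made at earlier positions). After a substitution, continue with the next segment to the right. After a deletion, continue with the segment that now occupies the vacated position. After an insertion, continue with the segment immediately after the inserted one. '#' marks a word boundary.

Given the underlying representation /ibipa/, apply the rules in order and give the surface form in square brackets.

(1) Voicing Between Vowels: [ibipa] → [ibiba]
(2) Medial Vowel Deletion: [ibiba] → [ibba]

[ibba]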